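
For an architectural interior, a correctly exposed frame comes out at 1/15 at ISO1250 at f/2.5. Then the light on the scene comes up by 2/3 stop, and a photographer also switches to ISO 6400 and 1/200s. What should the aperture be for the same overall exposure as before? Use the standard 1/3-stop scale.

f/2

Scene light: 2/3 stop brighter.
ISO: 1250 → 1600 → 2000 → 2500 → 3200 → 4000 → 5000 → 6400 — 2 1/3 stops higher (brighter).
Shutter speed: 1/15 → 1/20 → 1/25 → 1/30 → 1/40 → 1/50 → 1/60 → 1/80 → 1/100 → 1/125 → 1/160 → 1/200 — 3 2/3 stops shorter (darker).
Net so far: 2/3 stop darker. Aperture: f/2.5 → f/2.2 → f/2.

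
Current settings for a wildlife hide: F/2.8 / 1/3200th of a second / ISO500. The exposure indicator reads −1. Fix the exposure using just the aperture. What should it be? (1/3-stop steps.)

f/2

Underexposed by 1 stop → need 1 stop brighter.
Aperture: f/2.8 → f/2.5 → f/2.2 → f/2.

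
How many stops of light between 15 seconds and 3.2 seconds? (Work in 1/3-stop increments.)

15 → 13 → 10 → 8 → 6 → 5 → 4 → 3.2 — count the steps: 7 third-stops = 2 1/3 stops.

2 1/3 stops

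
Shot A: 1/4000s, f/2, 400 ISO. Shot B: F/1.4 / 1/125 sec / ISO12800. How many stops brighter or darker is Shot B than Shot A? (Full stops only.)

11 stops brighter

Aperture: f/2 → f/1.4 — 1 stop opened up (brighter).
Shutter speed: 1/4000 → 1/2000 → 1/1000 → 1/500 → 1/250 → 1/125 — 5 stops longer (brighter).
ISO: 400 → 800 → 1600 → 3200 → 6400 → 12800 — 5 stops higher (brighter).
Net: +1 +5 +5 = +11 stops.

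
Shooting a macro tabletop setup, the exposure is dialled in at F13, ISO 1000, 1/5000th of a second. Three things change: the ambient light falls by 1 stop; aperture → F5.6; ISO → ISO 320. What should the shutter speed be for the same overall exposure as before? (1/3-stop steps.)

1/4000s

Scene light: 1 stop darker.
Aperture: f/13 → f/11 → f/10 → f/9 → f/8 → f/7.1 → f/6.3 → f/5.6 — 2 1/3 stops opened up (brighter).
ISO: 1000 → 800 → 640 → 500 → 400 → 320 — 1 2/3 stops dropped (darker).
Net so far: 1/3 stop darker. Shutter speed: 1/5000 → 1/4000.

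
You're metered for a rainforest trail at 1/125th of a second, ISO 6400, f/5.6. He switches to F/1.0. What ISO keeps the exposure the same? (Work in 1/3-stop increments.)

Aperture: f/5.6 → f/5 → f/4.5 → f/4 → f/3.5 → f/3.2 → f/2.8 → f/2.5 → f/2.2 → f/2 → f/1.8 → f/1.6 → f/1.4 → f/1.2 → f/1.1 → f/1.0 — 5 stops wider (brighter).
Need 5 stops darker from the ISO: 6400 → 5000 → 4000 → 3200 → 2500 → 2000 → 1600 → 1250 → 1000 → 800 → 640 → 500 → 400 → 320 → 250 → 200.

ISO 200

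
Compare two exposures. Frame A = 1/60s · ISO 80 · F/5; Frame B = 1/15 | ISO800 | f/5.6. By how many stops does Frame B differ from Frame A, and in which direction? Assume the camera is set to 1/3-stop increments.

Aperture: f/5 → f/5.6 — 1/3 stop narrower (darker).
Shutter speed: 1/60 → 1/50 → 1/40 → 1/30 → 1/25 → 1/20 → 1/15 — 2 stops longer (brighter).
ISO: 80 → 100 → 125 → 160 → 200 → 250 → 320 → 400 → 500 → 640 → 800 — 3 1/3 stops higher (brighter).
Net: −1/3 +2 +3 1/3 = +5 stops.

5 stops brighter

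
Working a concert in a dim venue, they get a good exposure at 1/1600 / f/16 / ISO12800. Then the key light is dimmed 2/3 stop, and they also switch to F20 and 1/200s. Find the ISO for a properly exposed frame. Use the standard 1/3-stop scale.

ISO 4000

Scene light: 2/3 stop darker.
Aperture: f/16 → f/18 → f/20 — 2/3 stop smaller aperture (darker).
Shutter speed: 1/1600 → 1/1250 → 1/1000 → 1/800 → 1/640 → 1/500 → 1/400 → 1/320 → 1/250 → 1/200 — 3 stops longer (brighter).
Net so far: 1 2/3 stops brighter. ISO: 12800 → 10000 → 8000 → 6400 → 5000 → 4000.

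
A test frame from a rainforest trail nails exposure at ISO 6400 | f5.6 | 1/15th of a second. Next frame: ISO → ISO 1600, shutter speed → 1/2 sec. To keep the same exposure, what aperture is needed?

ISO: 6400 → 3200 → 1600 — 2 stops dropped (darker).
Shutter speed: 1/15 → 1/8 → 1/4 → 1/2 — 3 stops longer (brighter).
Net change so far: 1 stop brighter. Offset with the aperture: f/5.6 → f/8.

f/8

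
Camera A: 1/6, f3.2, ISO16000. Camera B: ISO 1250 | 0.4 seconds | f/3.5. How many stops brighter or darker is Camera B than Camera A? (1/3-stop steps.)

2 2/3 stops darker

Aperture: f/3.2 → f/3.5 — 1/3 stop smaller aperture (darker).
Shutter speed: 1/6 → 1/5 → 1/4 → 0.3 → 0.4 — 1 1/3 stops slower (brighter).
ISO: 16000 → 12800 → 10000 → 8000 → 6400 → 5000 → 4000 → 3200 → 2500 → 2000 → 1600 → 1250 — 3 2/3 stops lower (darker).
Net: −1/3 +1 1/3 −3 2/3 = −2 2/3 stops.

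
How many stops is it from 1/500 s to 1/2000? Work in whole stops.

1/500 → 1/1000 → 1/2000 — count the steps: 2 stops.

2 stops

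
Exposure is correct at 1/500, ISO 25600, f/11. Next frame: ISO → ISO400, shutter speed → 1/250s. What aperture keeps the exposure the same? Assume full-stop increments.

ISO: 25600 → 12800 → 6400 → 3200 → 1600 → 800 → 400 — 6 stops lower (darker).
Shutter speed: 1/500 → 1/250 — 1 stop slower (brighter).
Net change so far: 5 stops darker. Offset with the aperture: f/11 → f/8 → f/5.6 → f/4 → f/2.8 → f/2.

f/2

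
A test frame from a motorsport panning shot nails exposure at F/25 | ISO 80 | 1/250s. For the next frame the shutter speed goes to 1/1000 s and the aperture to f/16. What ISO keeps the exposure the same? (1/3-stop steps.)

Shutter speed: 1/250 → 1/320 → 1/400 → 1/500 → 1/640 → 1/800 → 1/1000 — 2 stops shorter (darker).
Aperture: f/25 → f/22 → f/20 → f/18 → f/16 — 1 1/3 stops larger aperture (brighter).
Net change so far: 2/3 stop darker. Offset with the ISO: 80 → 100 → 125.

ISO 125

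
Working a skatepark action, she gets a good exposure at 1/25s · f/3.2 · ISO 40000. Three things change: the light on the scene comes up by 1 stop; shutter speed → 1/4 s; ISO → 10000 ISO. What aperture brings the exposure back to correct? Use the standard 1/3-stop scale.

f/5.6

Scene light: 1 stop brighter.
Shutter speed: 1/25 → 1/20 → 1/15 → 1/13 → 1/10 → 1/8 → 1/6 → 1/5 → 1/4 — 2 2/3 stops slower (brighter).
ISO: 40000 → 32000 → 25600 → 20000 → 16000 → 12800 → 10000 — 2 stops dropped (darker).
Net so far: 1 2/3 stops brighter. Aperture: f/3.2 → f/3.5 → f/4 → f/4.5 → f/5 → f/5.6.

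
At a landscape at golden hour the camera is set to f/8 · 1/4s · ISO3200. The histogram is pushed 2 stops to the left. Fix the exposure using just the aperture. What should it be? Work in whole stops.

f/4

Underexposed by 2 stops → need 2 stops brighter.
Aperture: f/8 → f/5.6 → f/4.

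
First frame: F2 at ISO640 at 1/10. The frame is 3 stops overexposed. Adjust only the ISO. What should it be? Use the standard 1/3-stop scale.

Overexposed by 3 stops → need 3 stops darker.
ISO: 640 → 500 → 400 → 320 → 250 → 200 → 160 → 125 → 100 → 80.

ISO 80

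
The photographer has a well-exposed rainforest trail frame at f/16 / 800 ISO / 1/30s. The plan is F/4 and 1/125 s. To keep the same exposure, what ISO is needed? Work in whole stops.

ISO 200

Aperture: f/16 → f/11 → f/8 → f/5.6 → f/4 — 4 stops opened up (brighter).
Shutter speed: 1/30 → 1/60 → 1/125 — 2 stops shorter (darker).
Net change so far: 2 stops brighter. Offset with the ISO: 800 → 400 → 200.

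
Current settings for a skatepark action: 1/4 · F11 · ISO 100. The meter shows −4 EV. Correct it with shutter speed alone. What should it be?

4 s

Underexposed by 4 stops → need 4 stops brighter.
Shutter speed: 1/4 → 1/2 → 1 → 2 → 4.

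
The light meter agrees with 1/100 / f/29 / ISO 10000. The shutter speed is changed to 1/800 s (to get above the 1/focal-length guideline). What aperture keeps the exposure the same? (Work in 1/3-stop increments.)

Shutter speed: 1/100 → 1/125 → 1/160 → 1/200 → 1/250 → 1/320 → 1/400 → 1/500 → 1/640 → 1/800 — 3 stops shorter (darker).
Need 3 stops brighter from the aperture: f/29 → f/25 → f/22 → f/20 → f/18 → f/16 → f/14 → f/13 → f/11 → f/10.

f/10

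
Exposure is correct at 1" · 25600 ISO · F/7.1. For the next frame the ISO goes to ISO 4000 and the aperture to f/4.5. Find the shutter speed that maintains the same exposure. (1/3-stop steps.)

ISO: 25600 → 20000 → 16000 → 12800 → 10000 → 8000 → 6400 → 5000 → 4000 — 2 2/3 stops dropped (darker).
Aperture: f/7.1 → f/6.3 → f/5.6 → f/5 → f/4.5 — 1 1/3 stops larger aperture (brighter).
Net change so far: 1 1/3 stops darker. Offset with the shutter speed: 1 → 1.3 → 1.6 → 2 → 2.5.

2.5 s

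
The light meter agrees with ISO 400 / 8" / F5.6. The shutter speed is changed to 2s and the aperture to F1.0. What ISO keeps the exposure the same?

ISO 50

Shutter speed: 8 → 4 → 2 — 2 stops shorter (darker).
Aperture: f/5.6 → f/4 → f/2.8 → f/2 → f/1.4 → f/1.0 — 5 stops larger aperture (brighter).
Net change so far: 3 stops brighter. Offset with the ISO: 400 → 200 → 100 → 50.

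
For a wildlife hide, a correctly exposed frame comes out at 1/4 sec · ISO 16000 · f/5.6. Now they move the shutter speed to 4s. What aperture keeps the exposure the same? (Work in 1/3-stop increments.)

Shutter speed: 1/4 → 0.3 → 0.4 → 0.5 → 0.6 → 0.8 → 1 → 1.3 → 1.6 → 2 → 2.5 → 3.2 → 4 — 4 stops slower (brighter).
Need 4 stops darker from the aperture: f/5.6 → f/6.3 → f/7.1 → f/8 → f/9 → f/10 → f/11 → f/13 → f/14 → f/16 → f/18 → f/20 → f/22.

f/22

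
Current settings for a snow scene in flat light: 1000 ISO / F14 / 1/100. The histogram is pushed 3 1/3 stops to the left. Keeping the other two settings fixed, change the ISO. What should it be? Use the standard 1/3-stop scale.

ISO 10000

Underexposed by 3 1/3 stops → need 3 1/3 stops brighter.
ISO: 1000 → 1250 → 1600 → 2000 → 2500 → 3200 → 4000 → 5000 → 6400 → 8000 → 10000.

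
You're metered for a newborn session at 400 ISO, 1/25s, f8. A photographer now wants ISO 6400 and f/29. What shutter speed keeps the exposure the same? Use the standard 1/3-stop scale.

1/30s

ISO: 400 → 500 → 640 → 800 → 1000 → 1250 → 1600 → 2000 → 2500 → 3200 → 4000 → 5000 → 6400 — 4 stops higher (brighter).
Aperture: f/8 → f/9 → f/10 → f/11 → f/13 → f/14 → f/16 → f/18 → f/20 → f/22 → f/25 → f/29 — 3 2/3 stops smaller aperture (darker).
Net change so far: 1/3 stop brighter. Offset with the shutter speed: 1/25 → 1/30.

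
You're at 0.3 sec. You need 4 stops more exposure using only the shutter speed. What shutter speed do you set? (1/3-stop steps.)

Shutter speed: 0.3 → 0.4 → 0.5 → 0.6 → 0.8 → 1 → 1.3 → 1.6 → 2 → 2.5 → 3.2 → 4 → 5 — 4 stops longer (brighter).

5 s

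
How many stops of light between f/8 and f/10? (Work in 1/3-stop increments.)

2/3 stop

f/8 → f/9 → f/10 — count the steps: 2 third-stops = 2/3 stop.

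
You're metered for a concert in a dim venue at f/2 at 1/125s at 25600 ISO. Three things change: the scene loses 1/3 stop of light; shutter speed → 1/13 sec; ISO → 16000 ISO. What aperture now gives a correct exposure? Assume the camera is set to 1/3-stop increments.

Scene light: 1/3 stop darker.
Shutter speed: 1/125 → 1/100 → 1/80 → 1/60 → 1/50 → 1/40 → 1/30 → 1/25 → 1/20 → 1/15 → 1/13 — 3 1/3 stops slower (brighter).
ISO: 25600 → 20000 → 16000 — 2/3 stop dropped (darker).
Net so far: 2 1/3 stops brighter. Aperture: f/2 → f/2.2 → f/2.5 → f/2.8 → f/3.2 → f/3.5 → f/4 → f/4.5.

f/4.5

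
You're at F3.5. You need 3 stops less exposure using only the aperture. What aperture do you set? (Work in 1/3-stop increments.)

f/10

Aperture: f/3.5 → f/4 → f/4.5 → f/5 → f/5.6 → f/6.3 → f/7.1 → f/8 → f/9 → f/10 — 3 stops stopped down (darker).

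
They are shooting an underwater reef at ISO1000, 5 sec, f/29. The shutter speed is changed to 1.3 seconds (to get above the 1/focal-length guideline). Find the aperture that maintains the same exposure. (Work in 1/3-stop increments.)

Shutter speed: 5 → 4 → 3.2 → 2.5 → 2 → 1.6 → 1.3 — 2 stops shorter (darker).
Need 2 stops brighter from the aperture: f/29 → f/25 → f/22 → f/20 → f/18 → f/16 → f/14.

f/14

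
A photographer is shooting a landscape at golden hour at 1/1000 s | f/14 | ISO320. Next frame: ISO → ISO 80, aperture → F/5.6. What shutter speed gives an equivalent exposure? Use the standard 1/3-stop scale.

1/1600s

ISO: 320 → 250 → 200 → 160 → 125 → 100 → 80 — 2 stops dropped (darker).
Aperture: f/14 → f/13 → f/11 → f/10 → f/9 → f/8 → f/7.1 → f/6.3 → f/5.6 — 2 2/3 stops larger aperture (brighter).
Net change so far: 2/3 stop brighter. Offset with the shutter speed: 1/1000 → 1/1250 → 1/1600.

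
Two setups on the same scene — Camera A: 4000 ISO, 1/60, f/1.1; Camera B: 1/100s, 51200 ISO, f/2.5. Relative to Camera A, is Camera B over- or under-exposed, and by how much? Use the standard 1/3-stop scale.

2/3 stop brighter

Aperture: f/1.1 → f/1.2 → f/1.4 → f/1.6 → f/1.8 → f/2 → f/2.2 → f/2.5 — 2 1/3 stops stopped down (darker).
Shutter speed: 1/60 → 1/80 → 1/100 — 2/3 stop faster (darker).
ISO: 4000 → 5000 → 6400 → 8000 → 10000 → 12800 → 16000 → 20000 → 25600 → 32000 → 40000 → 51200 — 3 2/3 stops raised (brighter).
Net: −2 1/3 −2/3 +3 2/3 = +2/3 stops.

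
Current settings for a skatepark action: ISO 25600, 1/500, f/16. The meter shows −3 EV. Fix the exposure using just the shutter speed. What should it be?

Underexposed by 3 stops → need 3 stops brighter.
Shutter speed: 1/500 → 1/250 → 1/125 → 1/60.

1/60s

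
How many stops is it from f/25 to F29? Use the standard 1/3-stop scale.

f/25 → f/29 — count the steps: 1 third-stops = 1/3 stop.

1/3 stop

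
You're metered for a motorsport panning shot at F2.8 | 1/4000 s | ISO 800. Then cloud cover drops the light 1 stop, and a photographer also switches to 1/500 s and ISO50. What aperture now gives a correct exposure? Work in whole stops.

Scene light: 1 stop darker.
Shutter speed: 1/4000 → 1/2000 → 1/1000 → 1/500 — 3 stops slower (brighter).
ISO: 800 → 400 → 200 → 100 → 50 — 4 stops lower (darker).
Net so far: 2 stops darker. Aperture: f/2.8 → f/2 → f/1.4.

f/1.4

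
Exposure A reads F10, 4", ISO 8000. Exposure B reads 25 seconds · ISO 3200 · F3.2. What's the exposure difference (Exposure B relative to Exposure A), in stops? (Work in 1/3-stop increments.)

4 2/3 stops brighter

Aperture: f/10 → f/9 → f/8 → f/7.1 → f/6.3 → f/5.6 → f/5 → f/4.5 → f/4 → f/3.5 → f/3.2 — 3 1/3 stops wider (brighter).
Shutter speed: 4 → 5 → 6 → 8 → 10 → 13 → 15 → 20 → 25 — 2 2/3 stops longer (brighter).
ISO: 8000 → 6400 → 5000 → 4000 → 3200 — 1 1/3 stops lower (darker).
Net: +3 1/3 +2 2/3 −1 1/3 = +4 2/3 stops.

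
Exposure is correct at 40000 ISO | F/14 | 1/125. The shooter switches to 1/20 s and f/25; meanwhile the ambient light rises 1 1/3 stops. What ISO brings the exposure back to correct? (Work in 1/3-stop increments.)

ISO 8000

Scene light: 1 1/3 stops brighter.
Shutter speed: 1/125 → 1/100 → 1/80 → 1/60 → 1/50 → 1/40 → 1/30 → 1/25 → 1/20 — 2 2/3 stops longer (brighter).
Aperture: f/14 → f/16 → f/18 → f/20 → f/22 → f/25 — 1 2/3 stops narrower (darker).
Net so far: 2 1/3 stops brighter. ISO: 40000 → 32000 → 25600 → 20000 → 16000 → 12800 → 10000 → 8000.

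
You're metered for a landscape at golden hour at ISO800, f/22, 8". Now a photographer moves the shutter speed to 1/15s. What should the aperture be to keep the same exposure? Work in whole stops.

Shutter speed: 8 → 4 → 2 → 1 → 1/2 → 1/4 → 1/8 → 1/15 — 7 stops faster (darker).
Need 7 stops brighter from the aperture: f/22 → f/16 → f/11 → f/8 → f/5.6 → f/4 → f/2.8 → f/2.

f/2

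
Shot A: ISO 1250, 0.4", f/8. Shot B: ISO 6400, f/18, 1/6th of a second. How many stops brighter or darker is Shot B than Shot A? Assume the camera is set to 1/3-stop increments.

1 1/3 stops darker

Aperture: f/8 → f/9 → f/10 → f/11 → f/13 → f/14 → f/16 → f/18 — 2 1/3 stops narrower (darker).
Shutter speed: 0.4 → 0.3 → 1/4 → 1/5 → 1/6 — 1 1/3 stops shorter (darker).
ISO: 1250 → 1600 → 2000 → 2500 → 3200 → 4000 → 5000 → 6400 — 2 1/3 stops higher (brighter).
Net: −2 1/3 −1 1/3 +2 1/3 = −1 1/3 stops.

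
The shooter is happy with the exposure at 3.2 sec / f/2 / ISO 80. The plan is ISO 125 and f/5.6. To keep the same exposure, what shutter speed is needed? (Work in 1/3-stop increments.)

ISO: 80 → 100 → 125 — 2/3 stop raised (brighter).
Aperture: f/2 → f/2.2 → f/2.5 → f/2.8 → f/3.2 → f/3.5 → f/4 → f/4.5 → f/5 → f/5.6 — 3 stops smaller aperture (darker).
Net change so far: 2 1/3 stops darker. Offset with the shutter speed: 3.2 → 4 → 5 → 6 → 8 → 10 → 13 → 15.

15 s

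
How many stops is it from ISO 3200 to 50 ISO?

3200 → 1600 → 800 → 400 → 200 → 100 → 50 — count the steps: 6 stops.

6 stops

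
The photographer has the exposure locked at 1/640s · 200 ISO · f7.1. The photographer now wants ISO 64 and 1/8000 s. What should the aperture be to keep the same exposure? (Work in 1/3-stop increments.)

f/1.1

ISO: 200 → 160 → 125 → 100 → 80 → 64 — 1 2/3 stops lower (darker).
Shutter speed: 1/640 → 1/800 → 1/1000 → 1/1250 → 1/1600 → 1/2000 → 1/2500 → 1/3200 → 1/4000 → 1/5000 → 1/6400 → 1/8000 — 3 2/3 stops shorter (darker).
Net change so far: 5 1/3 stops darker. Offset with the aperture: f/7.1 → f/6.3 → f/5.6 → f/5 → f/4.5 → f/4 → f/3.5 → f/3.2 → f/2.8 → f/2.5 → f/2.2 → f/2 → f/1.8 → f/1.6 → f/1.4 → f/1.2 → f/1.1.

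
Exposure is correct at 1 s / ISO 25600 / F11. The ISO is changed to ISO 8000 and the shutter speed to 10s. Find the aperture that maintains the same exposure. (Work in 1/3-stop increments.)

ISO: 25600 → 20000 → 16000 → 12800 → 10000 → 8000 — 1 2/3 stops lower (darker).
Shutter speed: 1 → 1.3 → 1.6 → 2 → 2.5 → 3.2 → 4 → 5 → 6 → 8 → 10 — 3 1/3 stops longer (brighter).
Net change so far: 1 2/3 stops brighter. Offset with the aperture: f/11 → f/13 → f/14 → f/16 → f/18 → f/20.

f/20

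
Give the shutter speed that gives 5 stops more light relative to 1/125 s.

1/4s

Shutter speed: 1/125 → 1/60 → 1/30 → 1/15 → 1/8 → 1/4 — 5 stops slower (brighter).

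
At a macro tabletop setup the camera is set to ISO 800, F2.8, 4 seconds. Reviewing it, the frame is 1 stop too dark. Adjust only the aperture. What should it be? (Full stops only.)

f/2

Underexposed by 1 stop → need 1 stop brighter.
Aperture: f/2.8 → f/2.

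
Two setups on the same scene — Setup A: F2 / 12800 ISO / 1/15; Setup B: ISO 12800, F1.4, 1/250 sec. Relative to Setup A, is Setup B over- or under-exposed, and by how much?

Aperture: f/2 → f/1.4 — 1 stop opened up (brighter).
Shutter speed: 1/15 → 1/30 → 1/60 → 1/125 → 1/250 — 4 stops shorter (darker).
ISO: unchanged.
Net: +1 −4 = −3 stops.

3 stops darker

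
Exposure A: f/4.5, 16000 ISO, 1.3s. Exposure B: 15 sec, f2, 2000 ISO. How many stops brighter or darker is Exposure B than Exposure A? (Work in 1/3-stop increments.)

3 stops brighter

Aperture: f/4.5 → f/4 → f/3.5 → f/3.2 → f/2.8 → f/2.5 → f/2.2 → f/2 — 2 1/3 stops wider (brighter).
Shutter speed: 1.3 → 1.6 → 2 → 2.5 → 3.2 → 4 → 5 → 6 → 8 → 10 → 13 → 15 — 3 2/3 stops longer (brighter).
ISO: 16000 → 12800 → 10000 → 8000 → 6400 → 5000 → 4000 → 3200 → 2500 → 2000 — 3 stops lower (darker).
Net: +2 1/3 +3 2/3 −3 = +3 stops.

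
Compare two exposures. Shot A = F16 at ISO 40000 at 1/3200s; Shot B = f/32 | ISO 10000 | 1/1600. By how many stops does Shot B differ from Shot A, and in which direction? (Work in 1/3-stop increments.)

3 stops darker

Aperture: f/16 → f/18 → f/20 → f/22 → f/25 → f/29 → f/32 — 2 stops narrower (darker).
Shutter speed: 1/3200 → 1/2500 → 1/2000 → 1/1600 — 1 stop longer (brighter).
ISO: 40000 → 32000 → 25600 → 20000 → 16000 → 12800 → 10000 — 2 stops lower (darker).
Net: −2 +1 −2 = −3 stops.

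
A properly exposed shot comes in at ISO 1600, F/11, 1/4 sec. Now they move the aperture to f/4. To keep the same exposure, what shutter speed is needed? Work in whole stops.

1/30s

Aperture: f/11 → f/8 → f/5.6 → f/4 — 3 stops opened up (brighter).
Need 3 stops darker from the shutter speed: 1/4 → 1/8 → 1/15 → 1/30.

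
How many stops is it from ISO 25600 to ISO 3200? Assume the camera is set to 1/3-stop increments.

25600 → 20000 → 16000 → 12800 → 10000 → 8000 → 6400 → 5000 → 4000 → 3200 — count the steps: 9 third-stops = 3 stops.

3 stops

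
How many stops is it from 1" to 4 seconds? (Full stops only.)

2 stops

1 → 2 → 4 — count the steps: 2 stops.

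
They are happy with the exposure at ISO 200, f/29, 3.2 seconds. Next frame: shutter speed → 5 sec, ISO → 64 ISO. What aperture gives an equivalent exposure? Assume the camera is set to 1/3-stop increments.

f/20

Shutter speed: 3.2 → 4 → 5 — 2/3 stop longer (brighter).
ISO: 200 → 160 → 125 → 100 → 80 → 64 — 1 2/3 stops lower (darker).
Net change so far: 1 stop darker. Offset with the aperture: f/29 → f/25 → f/22 → f/20.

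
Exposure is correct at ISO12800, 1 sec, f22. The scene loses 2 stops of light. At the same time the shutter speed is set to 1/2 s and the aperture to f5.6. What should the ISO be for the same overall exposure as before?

Scene light: 2 stops darker.
Shutter speed: 1 → 1/2 — 1 stop shorter (darker).
Aperture: f/22 → f/16 → f/11 → f/8 → f/5.6 — 4 stops larger aperture (brighter).
Net so far: 1 stop brighter. ISO: 12800 → 6400.

ISO 6400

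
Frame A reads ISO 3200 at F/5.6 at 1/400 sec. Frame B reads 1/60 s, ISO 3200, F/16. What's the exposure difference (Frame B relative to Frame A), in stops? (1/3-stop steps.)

Aperture: f/5.6 → f/6.3 → f/7.1 → f/8 → f/9 → f/10 → f/11 → f/13 → f/14 → f/16 — 3 stops narrower (darker).
Shutter speed: 1/400 → 1/320 → 1/250 → 1/200 → 1/160 → 1/125 → 1/100 → 1/80 → 1/60 — 2 2/3 stops slower (brighter).
ISO: unchanged.
Net: −3 +2 2/3 = −1/3 stops.

1/3 stop darker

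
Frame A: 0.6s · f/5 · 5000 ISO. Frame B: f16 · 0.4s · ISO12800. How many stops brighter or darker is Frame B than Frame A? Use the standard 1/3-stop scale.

2 2/3 stops darker

Aperture: f/5 → f/5.6 → f/6.3 → f/7.1 → f/8 → f/9 → f/10 → f/11 → f/13 → f/14 → f/16 — 3 1/3 stops narrower (darker).
Shutter speed: 0.6 → 0.5 → 0.4 — 2/3 stop shorter (darker).
ISO: 5000 → 6400 → 8000 → 10000 → 12800 — 1 1/3 stops higher (brighter).
Net: −3 1/3 −2/3 +1 1/3 = −2 2/3 stops.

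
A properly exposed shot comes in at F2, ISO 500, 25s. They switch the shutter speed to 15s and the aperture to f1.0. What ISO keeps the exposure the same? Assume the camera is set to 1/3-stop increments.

ISO 200

Shutter speed: 25 → 20 → 15 — 2/3 stop shorter (darker).
Aperture: f/2 → f/1.8 → f/1.6 → f/1.4 → f/1.2 → f/1.1 → f/1.0 — 2 stops opened up (brighter).
Net change so far: 1 1/3 stops brighter. Offset with the ISO: 500 → 400 → 320 → 250 → 200.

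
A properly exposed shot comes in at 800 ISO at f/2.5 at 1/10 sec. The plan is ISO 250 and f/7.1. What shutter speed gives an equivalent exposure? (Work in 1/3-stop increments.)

2.5 s

ISO: 800 → 640 → 500 → 400 → 320 → 250 — 1 2/3 stops lower (darker).
Aperture: f/2.5 → f/2.8 → f/3.2 → f/3.5 → f/4 → f/4.5 → f/5 → f/5.6 → f/6.3 → f/7.1 — 3 stops narrower (darker).
Net change so far: 4 2/3 stops darker. Offset with the shutter speed: 1/10 → 1/8 → 1/6 → 1/5 → 1/4 → 0.3 → 0.4 → 0.5 → 0.6 → 0.8 → 1 → 1.3 → 1.6 → 2 → 2.5.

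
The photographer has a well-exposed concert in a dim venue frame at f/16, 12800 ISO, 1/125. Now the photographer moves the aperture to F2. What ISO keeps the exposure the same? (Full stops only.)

ISO 200

Aperture: f/16 → f/11 → f/8 → f/5.6 → f/4 → f/2.8 → f/2 — 6 stops wider (brighter).
Need 6 stops darker from the ISO: 12800 → 6400 → 3200 → 1600 → 800 → 400 → 200.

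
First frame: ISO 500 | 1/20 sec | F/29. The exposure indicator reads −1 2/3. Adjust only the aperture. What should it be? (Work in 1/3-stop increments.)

Underexposed by 1 2/3 stops → need 1 2/3 stops brighter.
Aperture: f/29 → f/25 → f/22 → f/20 → f/18 → f/16.

f/16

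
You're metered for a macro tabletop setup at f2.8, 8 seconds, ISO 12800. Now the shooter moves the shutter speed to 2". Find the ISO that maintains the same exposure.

Shutter speed: 8 → 4 → 2 — 2 stops shorter (darker).
Need 2 stops brighter from the ISO: 12800 → 25600 → 51200.

ISO 51200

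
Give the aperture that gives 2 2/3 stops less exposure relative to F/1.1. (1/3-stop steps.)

Aperture: f/1.1 → f/1.2 → f/1.4 → f/1.6 → f/1.8 → f/2 → f/2.2 → f/2.5 → f/2.8 — 2 2/3 stops narrower (darker).

f/2.8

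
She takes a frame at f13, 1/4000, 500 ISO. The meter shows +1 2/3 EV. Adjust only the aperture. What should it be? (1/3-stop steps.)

f/22

Overexposed by 1 2/3 stops → need 1 2/3 stops darker.
Aperture: f/13 → f/14 → f/16 → f/18 → f/20 → f/22.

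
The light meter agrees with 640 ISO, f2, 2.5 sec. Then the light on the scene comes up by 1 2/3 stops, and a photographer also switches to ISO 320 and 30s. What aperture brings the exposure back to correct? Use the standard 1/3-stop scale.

f/9

Scene light: 1 2/3 stops brighter.
ISO: 640 → 500 → 400 → 320 — 1 stop lower (darker).
Shutter speed: 2.5 → 3.2 → 4 → 5 → 6 → 8 → 10 → 13 → 15 → 20 → 25 → 30 — 3 2/3 stops longer (brighter).
Net so far: 4 1/3 stops brighter. Aperture: f/2 → f/2.2 → f/2.5 → f/2.8 → f/3.2 → f/3.5 → f/4 → f/4.5 → f/5 → f/5.6 → f/6.3 → f/7.1 → f/8 → f/9.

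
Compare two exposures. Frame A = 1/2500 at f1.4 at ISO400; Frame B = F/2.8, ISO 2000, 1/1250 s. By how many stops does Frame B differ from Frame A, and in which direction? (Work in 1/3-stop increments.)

Aperture: f/1.4 → f/1.6 → f/1.8 → f/2 → f/2.2 → f/2.5 → f/2.8 — 2 stops stopped down (darker).
Shutter speed: 1/2500 → 1/2000 → 1/1600 → 1/1250 — 1 stop longer (brighter).
ISO: 400 → 500 → 640 → 800 → 1000 → 1250 → 1600 → 2000 — 2 1/3 stops raised (brighter).
Net: −2 +1 +2 1/3 = +1 1/3 stops.

1 1/3 stops brighter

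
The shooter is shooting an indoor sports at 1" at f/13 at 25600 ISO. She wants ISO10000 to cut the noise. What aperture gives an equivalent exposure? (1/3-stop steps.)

ISO: 25600 → 20000 → 16000 → 12800 → 10000 — 1 1/3 stops lower (darker).
Need 1 1/3 stops brighter from the aperture: f/13 → f/11 → f/10 → f/9 → f/8.

f/8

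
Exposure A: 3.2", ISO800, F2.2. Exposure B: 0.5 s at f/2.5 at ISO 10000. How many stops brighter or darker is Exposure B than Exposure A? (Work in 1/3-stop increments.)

2/3 stop brighter

Aperture: f/2.2 → f/2.5 — 1/3 stop narrower (darker).
Shutter speed: 3.2 → 2.5 → 2 → 1.6 → 1.3 → 1 → 0.8 → 0.6 → 0.5 — 2 2/3 stops shorter (darker).
ISO: 800 → 1000 → 1250 → 1600 → 2000 → 2500 → 3200 → 4000 → 5000 → 6400 → 8000 → 10000 — 3 2/3 stops higher (brighter).
Net: −1/3 −2 2/3 +3 2/3 = +2/3 stops.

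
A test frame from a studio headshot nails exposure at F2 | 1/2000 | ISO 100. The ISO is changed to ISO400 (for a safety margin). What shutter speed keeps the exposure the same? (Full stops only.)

1/8000s

ISO: 100 → 200 → 400 — 2 stops raised (brighter).
Need 2 stops darker from the shutter speed: 1/2000 → 1/4000 → 1/8000.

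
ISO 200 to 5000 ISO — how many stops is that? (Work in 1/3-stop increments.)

4 2/3 stops

200 → 250 → 320 → 400 → 500 → 640 → 800 → 1000 → 1250 → 1600 → 2000 → 2500 → 3200 → 4000 → 5000 — count the steps: 14 third-stops = 4 2/3 stops.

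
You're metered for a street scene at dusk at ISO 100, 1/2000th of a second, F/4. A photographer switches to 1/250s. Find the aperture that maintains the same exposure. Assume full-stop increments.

f/11

Shutter speed: 1/2000 → 1/1000 → 1/500 → 1/250 — 3 stops longer (brighter).
Need 3 stops darker from the aperture: f/4 → f/5.6 → f/8 → f/11.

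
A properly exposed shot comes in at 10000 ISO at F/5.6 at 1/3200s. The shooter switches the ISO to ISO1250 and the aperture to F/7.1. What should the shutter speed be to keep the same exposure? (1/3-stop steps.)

ISO: 10000 → 8000 → 6400 → 5000 → 4000 → 3200 → 2500 → 2000 → 1600 → 1250 — 3 stops dropped (darker).
Aperture: f/5.6 → f/6.3 → f/7.1 — 2/3 stop stopped down (darker).
Net change so far: 3 2/3 stops darker. Offset with the shutter speed: 1/3200 → 1/2500 → 1/2000 → 1/1600 → 1/1250 → 1/1000 → 1/800 → 1/640 → 1/500 → 1/400 → 1/320 → 1/250.

1/250s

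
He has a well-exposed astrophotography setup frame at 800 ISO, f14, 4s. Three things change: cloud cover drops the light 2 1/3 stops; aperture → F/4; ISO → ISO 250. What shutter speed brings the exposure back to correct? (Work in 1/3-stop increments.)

5 s

Scene light: 2 1/3 stops darker.
Aperture: f/14 → f/13 → f/11 → f/10 → f/9 → f/8 → f/7.1 → f/6.3 → f/5.6 → f/5 → f/4.5 → f/4 — 3 2/3 stops opened up (brighter).
ISO: 800 → 640 → 500 → 400 → 320 → 250 — 1 2/3 stops dropped (darker).
Net so far: 1/3 stop darker. Shutter speed: 4 → 5.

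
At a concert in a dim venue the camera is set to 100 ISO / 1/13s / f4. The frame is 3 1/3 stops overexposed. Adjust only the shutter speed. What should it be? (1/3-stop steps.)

Overexposed by 3 1/3 stops → need 3 1/3 stops darker.
Shutter speed: 1/13 → 1/15 → 1/20 → 1/25 → 1/30 → 1/40 → 1/50 → 1/60 → 1/80 → 1/100 → 1/125.

1/125s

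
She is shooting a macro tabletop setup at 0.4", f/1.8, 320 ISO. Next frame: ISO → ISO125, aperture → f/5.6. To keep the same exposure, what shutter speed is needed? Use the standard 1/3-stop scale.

10 s

ISO: 320 → 250 → 200 → 160 → 125 — 1 1/3 stops lower (darker).
Aperture: f/1.8 → f/2 → f/2.2 → f/2.5 → f/2.8 → f/3.2 → f/3.5 → f/4 → f/4.5 → f/5 → f/5.6 — 3 1/3 stops stopped down (darker).
Net change so far: 4 2/3 stops darker. Offset with the shutter speed: 0.4 → 0.5 → 0.6 → 0.8 → 1 → 1.3 → 1.6 → 2 → 2.5 → 3.2 → 4 → 5 → 6 → 8 → 10.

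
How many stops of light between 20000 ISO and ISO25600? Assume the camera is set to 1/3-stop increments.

1/3 stop

20000 → 25600 — count the steps: 1 third-stops = 1/3 stop.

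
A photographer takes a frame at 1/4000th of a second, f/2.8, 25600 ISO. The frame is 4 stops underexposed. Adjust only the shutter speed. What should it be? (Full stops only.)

1/250s

Underexposed by 4 stops → need 4 stops brighter.
Shutter speed: 1/4000 → 1/2000 → 1/1000 → 1/500 → 1/250.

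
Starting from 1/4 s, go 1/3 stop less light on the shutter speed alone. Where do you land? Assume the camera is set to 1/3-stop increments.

1/5s

Shutter speed: 1/4 → 1/5 — 1/3 stop shorter (darker).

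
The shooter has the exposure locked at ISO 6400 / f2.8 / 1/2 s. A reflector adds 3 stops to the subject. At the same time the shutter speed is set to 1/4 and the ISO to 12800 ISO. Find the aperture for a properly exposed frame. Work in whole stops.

f/8

Scene light: 3 stops brighter.
Shutter speed: 1/2 → 1/4 — 1 stop shorter (darker).
ISO: 6400 → 12800 — 1 stop raised (brighter).
Net so far: 3 stops brighter. Aperture: f/2.8 → f/4 → f/5.6 → f/8.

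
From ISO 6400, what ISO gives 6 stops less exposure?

ISO: 6400 → 3200 → 1600 → 800 → 400 → 200 → 100 — 6 stops dropped (darker).

ISO 100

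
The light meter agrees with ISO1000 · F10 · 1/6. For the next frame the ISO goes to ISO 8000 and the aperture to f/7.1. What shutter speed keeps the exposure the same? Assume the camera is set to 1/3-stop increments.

1/100s

ISO: 1000 → 1250 → 1600 → 2000 → 2500 → 3200 → 4000 → 5000 → 6400 → 8000 — 3 stops raised (brighter).
Aperture: f/10 → f/9 → f/8 → f/7.1 — 1 stop opened up (brighter).
Net change so far: 4 stops brighter. Offset with the shutter speed: 1/6 → 1/8 → 1/10 → 1/13 → 1/15 → 1/20 → 1/25 → 1/30 → 1/40 → 1/50 → 1/60 → 1/80 → 1/100.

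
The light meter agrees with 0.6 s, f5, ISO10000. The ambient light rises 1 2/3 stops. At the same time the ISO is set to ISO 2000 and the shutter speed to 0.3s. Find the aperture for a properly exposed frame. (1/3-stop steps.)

Scene light: 1 2/3 stops brighter.
ISO: 10000 → 8000 → 6400 → 5000 → 4000 → 3200 → 2500 → 2000 — 2 1/3 stops lower (darker).
Shutter speed: 0.6 → 0.5 → 0.4 → 0.3 — 1 stop shorter (darker).
Net so far: 1 2/3 stops darker. Aperture: f/5 → f/4.5 → f/4 → f/3.5 → f/3.2 → f/2.8.

f/2.8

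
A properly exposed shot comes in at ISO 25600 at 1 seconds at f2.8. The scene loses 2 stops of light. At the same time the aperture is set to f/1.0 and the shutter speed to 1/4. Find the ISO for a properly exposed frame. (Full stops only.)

Scene light: 2 stops darker.
Aperture: f/2.8 → f/2 → f/1.4 → f/1.0 — 3 stops opened up (brighter).
Shutter speed: 1 → 1/2 → 1/4 — 2 stops shorter (darker).
Net so far: 1 stop darker. ISO: 25600 → 51200.

ISO 51200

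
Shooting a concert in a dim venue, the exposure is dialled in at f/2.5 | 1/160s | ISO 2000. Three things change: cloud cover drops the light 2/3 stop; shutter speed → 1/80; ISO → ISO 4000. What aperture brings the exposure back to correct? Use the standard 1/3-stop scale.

Scene light: 2/3 stop darker.
Shutter speed: 1/160 → 1/125 → 1/100 → 1/80 — 1 stop slower (brighter).
ISO: 2000 → 2500 → 3200 → 4000 — 1 stop raised (brighter).
Net so far: 1 1/3 stops brighter. Aperture: f/2.5 → f/2.8 → f/3.2 → f/3.5 → f/4.

f/4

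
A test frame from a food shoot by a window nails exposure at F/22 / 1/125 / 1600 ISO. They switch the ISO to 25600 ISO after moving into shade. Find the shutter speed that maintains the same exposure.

ISO: 1600 → 3200 → 6400 → 12800 → 25600 — 4 stops higher (brighter).
Need 4 stops darker from the shutter speed: 1/125 → 1/250 → 1/500 → 1/1000 → 1/2000.

1/2000s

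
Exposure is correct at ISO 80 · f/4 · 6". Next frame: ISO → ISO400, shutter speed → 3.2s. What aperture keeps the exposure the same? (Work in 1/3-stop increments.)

f/6.3

ISO: 80 → 100 → 125 → 160 → 200 → 250 → 320 → 400 — 2 1/3 stops raised (brighter).
Shutter speed: 6 → 5 → 4 → 3.2 — 1 stop shorter (darker).
Net change so far: 1 1/3 stops brighter. Offset with the aperture: f/4 → f/4.5 → f/5 → f/5.6 → f/6.3.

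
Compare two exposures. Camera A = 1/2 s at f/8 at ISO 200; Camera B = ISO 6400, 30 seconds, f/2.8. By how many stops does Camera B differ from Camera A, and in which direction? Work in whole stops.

14 stops brighter

Aperture: f/8 → f/5.6 → f/4 → f/2.8 — 3 stops wider (brighter).
Shutter speed: 1/2 → 1 → 2 → 4 → 8 → 15 → 30 — 6 stops slower (brighter).
ISO: 200 → 400 → 800 → 1600 → 3200 → 6400 — 5 stops raised (brighter).
Net: +3 +6 +5 = +14 stops.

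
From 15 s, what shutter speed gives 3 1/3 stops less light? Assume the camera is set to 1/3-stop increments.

Shutter speed: 15 → 13 → 10 → 8 → 6 → 5 → 4 → 3.2 → 2.5 → 2 → 1.6 — 3 1/3 stops faster (darker).

1.6 s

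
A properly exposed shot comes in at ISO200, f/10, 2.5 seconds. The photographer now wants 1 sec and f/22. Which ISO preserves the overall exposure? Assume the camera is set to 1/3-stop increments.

Shutter speed: 2.5 → 2 → 1.6 → 1.3 → 1 — 1 1/3 stops faster (darker).
Aperture: f/10 → f/11 → f/13 → f/14 → f/16 → f/18 → f/20 → f/22 — 2 1/3 stops stopped down (darker).
Net change so far: 3 2/3 stops darker. Offset with the ISO: 200 → 250 → 320 → 400 → 500 → 640 → 800 → 1000 → 1250 → 1600 → 2000 → 2500.

ISO 2500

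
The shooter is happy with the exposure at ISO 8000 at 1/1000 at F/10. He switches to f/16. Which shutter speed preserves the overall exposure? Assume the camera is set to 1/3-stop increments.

Aperture: f/10 → f/11 → f/13 → f/14 → f/16 — 1 1/3 stops stopped down (darker).
Need 1 1/3 stops brighter from the shutter speed: 1/1000 → 1/800 → 1/640 → 1/500 → 1/400.

1/400s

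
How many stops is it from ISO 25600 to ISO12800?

1 stop

25600 → 12800 — count the steps: 1 stop.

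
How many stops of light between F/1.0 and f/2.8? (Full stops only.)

f/1.0 → f/1.4 → f/2 → f/2.8 — count the steps: 3 stops.

3 stops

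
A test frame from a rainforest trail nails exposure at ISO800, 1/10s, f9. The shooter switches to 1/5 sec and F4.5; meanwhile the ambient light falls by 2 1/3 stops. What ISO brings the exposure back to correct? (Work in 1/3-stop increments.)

ISO 500

Scene light: 2 1/3 stops darker.
Shutter speed: 1/10 → 1/8 → 1/6 → 1/5 — 1 stop slower (brighter).
Aperture: f/9 → f/8 → f/7.1 → f/6.3 → f/5.6 → f/5 → f/4.5 — 2 stops opened up (brighter).
Net so far: 2/3 stop brighter. ISO: 800 → 640 → 500.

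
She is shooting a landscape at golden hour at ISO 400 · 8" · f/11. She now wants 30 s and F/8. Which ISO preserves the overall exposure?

Shutter speed: 8 → 15 → 30 — 2 stops longer (brighter).
Aperture: f/11 → f/8 — 1 stop larger aperture (brighter).
Net change so far: 3 stops brighter. Offset with the ISO: 400 → 200 → 100 → 50.

ISO 50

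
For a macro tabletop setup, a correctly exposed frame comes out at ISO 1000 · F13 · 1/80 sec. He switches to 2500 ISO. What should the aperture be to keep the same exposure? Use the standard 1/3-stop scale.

ISO: 1000 → 1250 → 1600 → 2000 → 2500 — 1 1/3 stops higher (brighter).
Need 1 1/3 stops darker from the aperture: f/13 → f/14 → f/16 → f/18 → f/20.

f/20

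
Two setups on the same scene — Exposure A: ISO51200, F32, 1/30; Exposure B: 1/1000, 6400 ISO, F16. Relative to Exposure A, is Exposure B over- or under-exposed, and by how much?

6 stops darker

Aperture: f/32 → f/22 → f/16 — 2 stops wider (brighter).
Shutter speed: 1/30 → 1/60 → 1/125 → 1/250 → 1/500 → 1/1000 — 5 stops faster (darker).
ISO: 51200 → 25600 → 12800 → 6400 — 3 stops lower (darker).
Net: +2 −5 −3 = −6 stops.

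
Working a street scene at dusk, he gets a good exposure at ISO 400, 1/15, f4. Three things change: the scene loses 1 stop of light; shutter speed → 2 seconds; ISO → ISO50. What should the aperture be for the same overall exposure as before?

f/5.6

Scene light: 1 stop darker.
Shutter speed: 1/15 → 1/8 → 1/4 → 1/2 → 1 → 2 — 5 stops longer (brighter).
ISO: 400 → 200 → 100 → 50 — 3 stops lower (darker).
Net so far: 1 stop brighter. Aperture: f/4 → f/5.6.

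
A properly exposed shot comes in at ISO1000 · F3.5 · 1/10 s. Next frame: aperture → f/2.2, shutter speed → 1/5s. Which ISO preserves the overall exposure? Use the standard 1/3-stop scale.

ISO 200

Aperture: f/3.5 → f/3.2 → f/2.8 → f/2.5 → f/2.2 — 1 1/3 stops wider (brighter).
Shutter speed: 1/10 → 1/8 → 1/6 → 1/5 — 1 stop slower (brighter).
Net change so far: 2 1/3 stops brighter. Offset with the ISO: 1000 → 800 → 640 → 500 → 400 → 320 → 250 → 200.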